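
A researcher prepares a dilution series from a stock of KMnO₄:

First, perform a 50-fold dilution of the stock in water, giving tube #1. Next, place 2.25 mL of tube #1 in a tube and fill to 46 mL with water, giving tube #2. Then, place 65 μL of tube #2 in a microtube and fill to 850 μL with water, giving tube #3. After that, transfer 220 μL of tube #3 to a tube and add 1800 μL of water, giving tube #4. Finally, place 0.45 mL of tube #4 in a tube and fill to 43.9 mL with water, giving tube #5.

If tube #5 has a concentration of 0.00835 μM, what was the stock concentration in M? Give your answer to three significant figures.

Step 1: 50-fold → factor 50
Step 2: 2.25 mL brought to 46 mL → factor 46/2.25 = 20.444
Step 3: 65 μL brought to 850 μL → factor 850/65 = 13.077
Step 4: 220 μL + 1800 μL = 2020 μL total → factor 2020/220 = 9.1818
Step 5: 0.45 mL brought to 43.9 mL → factor 43.9/0.45 = 97.556
Overall dilution factor = 50 × 20.444 × 13.077 × 9.1818 × 97.556 = 1.1974 × 10^7
Stock = 0.00835 μM × 1.1974 × 10^7 = 9.998 × 10^4 μM = 0.100 M

0.100 M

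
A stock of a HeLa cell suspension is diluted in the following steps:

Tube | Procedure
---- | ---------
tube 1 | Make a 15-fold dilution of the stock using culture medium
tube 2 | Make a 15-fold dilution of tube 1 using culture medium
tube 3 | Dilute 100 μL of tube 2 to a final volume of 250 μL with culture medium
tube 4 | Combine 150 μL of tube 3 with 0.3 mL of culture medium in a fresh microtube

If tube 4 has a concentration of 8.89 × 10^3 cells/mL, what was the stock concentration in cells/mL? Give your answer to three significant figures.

1.50 × 10^7 cells/mL

Step 1: 15-fold → factor 15
Step 2: 15-fold → factor 15
Step 3: 100 μL brought to 250 μL → factor 250/100 = 2.5
Step 4: 150 μL + 0.3 mL = 450 μL total → factor 450/150 = 3
Overall dilution factor = 15 × 15 × 2.5 × 3 = 1687.5
Stock = 8.89 × 10^3 cells/mL × 1687.5 = 1.50 × 10^7 cells/mL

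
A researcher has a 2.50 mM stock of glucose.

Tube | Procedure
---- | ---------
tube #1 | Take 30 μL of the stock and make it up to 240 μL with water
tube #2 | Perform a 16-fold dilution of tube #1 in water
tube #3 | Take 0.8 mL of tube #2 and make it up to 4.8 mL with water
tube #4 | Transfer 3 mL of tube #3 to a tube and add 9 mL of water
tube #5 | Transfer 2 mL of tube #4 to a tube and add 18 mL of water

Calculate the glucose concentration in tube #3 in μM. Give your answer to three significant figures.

3.26 μM

Step 1: 30 μL brought to 240 μL → factor 240/30 = 8
Step 2: 16-fold → factor 16
Step 3: 0.8 mL brought to 4.8 mL → factor 4.8/0.8 = 6
Dilution factor through tube #3 = 8 × 16 × 6 = 768
[tube #3] = 2.50 mM / 768 = 0.003255 mM = 3.26 μM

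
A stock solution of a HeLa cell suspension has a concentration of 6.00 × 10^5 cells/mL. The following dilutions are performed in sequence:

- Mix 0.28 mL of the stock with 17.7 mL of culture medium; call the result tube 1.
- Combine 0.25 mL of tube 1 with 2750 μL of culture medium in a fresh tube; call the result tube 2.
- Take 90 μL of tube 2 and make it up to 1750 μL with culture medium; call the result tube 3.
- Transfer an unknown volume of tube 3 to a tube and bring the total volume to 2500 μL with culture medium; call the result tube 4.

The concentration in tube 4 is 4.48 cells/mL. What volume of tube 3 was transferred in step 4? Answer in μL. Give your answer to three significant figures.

280 μL

Step 1: 0.28 mL + 17.7 mL = 17.98 mL total → factor 17.98/0.28 = 64.214
Step 2: 0.25 mL + 2750 μL = 3 mL total → factor 3/0.25 = 12
Step 3: 90 μL brought to 1750 μL → factor 1750/90 = 19.444
Step 4: v brought to 2500 μL → factor = 2500 μL/v
Product of known-step factors = 14983
Overall factor = 6.00 × 10^5 cells/mL / (4.48 cells/mL) = 1.3393 × 10^5
Step-4 factor = 1.3393 × 10^5 / 14983 = 8.9385
v = 2500 μL / 8.9385 = 280 μL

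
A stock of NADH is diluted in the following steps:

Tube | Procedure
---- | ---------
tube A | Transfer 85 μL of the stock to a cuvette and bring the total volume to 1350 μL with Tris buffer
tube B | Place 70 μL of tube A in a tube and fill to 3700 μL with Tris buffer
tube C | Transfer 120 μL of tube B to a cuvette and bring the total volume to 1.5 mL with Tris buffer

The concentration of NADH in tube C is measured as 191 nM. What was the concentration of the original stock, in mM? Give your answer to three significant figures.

Step 1: 85 μL brought to 1350 μL → factor 1350/85 = 15.882
Step 2: 70 μL brought to 3700 μL → factor 3700/70 = 52.857
Step 3: 120 μL brought to 1.5 mL → factor 1500/120 = 12.5
Overall dilution factor = 15.882 × 52.857 × 12.5 = 10494
Stock = 191 nM × 10494 = 2.004 × 10^6 nM = 2.00 mM

2.00 mM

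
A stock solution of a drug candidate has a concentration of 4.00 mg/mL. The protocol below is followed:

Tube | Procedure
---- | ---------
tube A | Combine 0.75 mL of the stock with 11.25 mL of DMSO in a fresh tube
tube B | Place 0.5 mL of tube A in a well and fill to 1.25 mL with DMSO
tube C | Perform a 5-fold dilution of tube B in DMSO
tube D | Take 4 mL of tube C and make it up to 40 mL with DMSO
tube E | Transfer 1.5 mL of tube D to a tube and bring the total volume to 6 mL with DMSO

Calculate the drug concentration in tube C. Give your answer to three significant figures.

0.0200 mg/mL

Step 1: 0.75 mL + 11.25 mL = 12 mL total → factor 12/0.75 = 16
Step 2: 0.5 mL brought to 1.25 mL → factor 1.25/0.5 = 2.5
Step 3: 5-fold → factor 5
Dilution factor through tube C = 16 × 2.5 × 5 = 200
[tube C] = 4.00 mg/mL / 200 = 0.0200 mg/mL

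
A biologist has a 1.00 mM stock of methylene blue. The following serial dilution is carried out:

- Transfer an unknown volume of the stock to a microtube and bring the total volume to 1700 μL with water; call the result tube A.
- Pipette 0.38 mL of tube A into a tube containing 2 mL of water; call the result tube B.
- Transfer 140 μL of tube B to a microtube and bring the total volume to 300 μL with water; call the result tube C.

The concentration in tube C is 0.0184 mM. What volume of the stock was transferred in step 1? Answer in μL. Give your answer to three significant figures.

420 μL

Step 1: v brought to 1700 μL → factor = 1700 μL/v
Step 2: 0.38 mL + 2 mL = 2.38 mL total → factor 2.38/0.38 = 6.2632
Step 3: 140 μL brought to 300 μL → factor 300/140 = 2.1429
Product of known-step factors = 13.421
Overall factor = 1.00 mM / (0.0184 mM) = 54.348
Step-1 factor = 54.348 / 13.421 = 4.0494
v = 1700 μL / 4.0494 = 420 μL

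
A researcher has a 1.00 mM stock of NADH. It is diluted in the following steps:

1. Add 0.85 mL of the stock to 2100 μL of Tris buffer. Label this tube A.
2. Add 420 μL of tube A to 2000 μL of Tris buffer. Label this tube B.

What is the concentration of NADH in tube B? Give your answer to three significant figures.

0.0500 mM

Step 1: 0.85 mL + 2100 μL = 2.95 mL total → factor 2.95/0.85 = 3.4706
Step 2: 420 μL + 2000 μL = 2420 μL total → factor 2420/420 = 5.7619
Overall dilution factor = 3.4706 × 5.7619 = 19.997
Final = 1.00 mM / 19.997 = 0.0500 mM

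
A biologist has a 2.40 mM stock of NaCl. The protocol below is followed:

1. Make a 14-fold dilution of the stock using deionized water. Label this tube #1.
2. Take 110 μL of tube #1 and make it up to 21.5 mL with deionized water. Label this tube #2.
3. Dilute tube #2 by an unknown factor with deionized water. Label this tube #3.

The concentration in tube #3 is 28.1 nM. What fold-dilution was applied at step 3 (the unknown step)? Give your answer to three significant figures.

31.2-fold

Step 1: 14-fold → factor 14
Step 2: 110 μL brought to 21.5 mL → factor 21500/110 = 195.45
Step 3: unknown factor x
Product of known-step factors = 2736.4
Overall factor = 2.40 mM / (28.1 nM) = 85409
x = 85409 / 2736.4 = 31.2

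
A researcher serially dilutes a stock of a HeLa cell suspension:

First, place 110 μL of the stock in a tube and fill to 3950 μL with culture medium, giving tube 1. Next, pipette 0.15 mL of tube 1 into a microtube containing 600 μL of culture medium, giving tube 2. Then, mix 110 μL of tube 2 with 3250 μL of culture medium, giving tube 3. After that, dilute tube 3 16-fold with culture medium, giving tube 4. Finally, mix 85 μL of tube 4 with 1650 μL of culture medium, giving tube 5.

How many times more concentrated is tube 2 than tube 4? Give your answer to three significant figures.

489

Step 1: 110 μL brought to 3950 μL → factor 3950/110 = 35.909
Step 2: 0.15 mL + 600 μL = 0.75 mL total → factor 0.75/0.15 = 5
Step 3: 110 μL + 3250 μL = 3360 μL total → factor 3360/110 = 30.545
Step 4: 16-fold → factor 16
Dilution factor to tube 2 = 179.55; to tube 4 = 87749
[tube 2]/[tube 4] = (factor to tube 4)/(factor to tube 2) = 87749/179.55 = 489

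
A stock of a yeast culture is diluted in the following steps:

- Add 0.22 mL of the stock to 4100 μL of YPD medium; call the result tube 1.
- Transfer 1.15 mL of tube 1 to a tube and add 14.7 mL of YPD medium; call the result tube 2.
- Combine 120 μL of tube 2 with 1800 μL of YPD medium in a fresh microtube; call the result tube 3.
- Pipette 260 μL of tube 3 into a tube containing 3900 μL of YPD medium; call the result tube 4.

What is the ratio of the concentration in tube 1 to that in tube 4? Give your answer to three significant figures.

3.53 × 10^3

Step 1: 0.22 mL + 4100 μL = 4.32 mL total → factor 4.32/0.22 = 19.636
Step 2: 1.15 mL + 14.7 mL = 15.85 mL total → factor 15.85/1.15 = 13.783
Step 3: 120 μL + 1800 μL = 1920 μL total → factor 1920/120 = 16
Step 4: 260 μL + 3900 μL = 4160 μL total → factor 4160/260 = 16
Dilution factor to tube 1 = 19.636; to tube 4 = 69284
[tube 1]/[tube 4] = (factor to tube 4)/(factor to tube 1) = 69284/19.636 = 3.53 × 10^3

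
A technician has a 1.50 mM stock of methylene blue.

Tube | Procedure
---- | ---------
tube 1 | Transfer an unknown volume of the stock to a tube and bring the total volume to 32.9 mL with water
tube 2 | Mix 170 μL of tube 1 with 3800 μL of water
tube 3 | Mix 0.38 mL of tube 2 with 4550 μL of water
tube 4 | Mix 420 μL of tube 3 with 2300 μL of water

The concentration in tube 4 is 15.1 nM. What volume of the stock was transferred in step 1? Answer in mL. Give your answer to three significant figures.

Step 1: v brought to 32.9 mL → factor = 32.9 mL/v
Step 2: 170 μL + 3800 μL = 3970 μL total → factor 3970/170 = 23.353
Step 3: 0.38 mL + 4550 μL = 4.93 mL total → factor 4.93/0.38 = 12.974
Step 4: 420 μL + 2300 μL = 2720 μL total → factor 2720/420 = 6.4762
Product of known-step factors = 1962.1
Overall factor = 1.50 mM / (15.1 nM) = 99338
Step-1 factor = 99338 / 1962.1 = 50.628
v = 32.9 mL / 50.628 = 0.650 mL

0.650 mL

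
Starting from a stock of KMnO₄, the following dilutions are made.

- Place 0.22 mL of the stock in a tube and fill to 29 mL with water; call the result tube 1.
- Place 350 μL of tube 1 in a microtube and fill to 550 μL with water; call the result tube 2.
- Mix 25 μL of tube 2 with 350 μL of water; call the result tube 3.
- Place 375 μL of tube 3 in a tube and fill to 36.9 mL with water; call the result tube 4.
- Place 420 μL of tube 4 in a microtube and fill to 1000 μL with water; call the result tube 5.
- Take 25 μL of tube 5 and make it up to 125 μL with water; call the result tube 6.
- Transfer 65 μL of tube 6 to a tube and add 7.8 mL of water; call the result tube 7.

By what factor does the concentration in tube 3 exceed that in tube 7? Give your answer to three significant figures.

1.42 × 10^5

Step 1: 0.22 mL brought to 29 mL → factor 29/0.22 = 131.82
Step 2: 350 μL brought to 550 μL → factor 550/350 = 1.5714
Step 3: 25 μL + 350 μL = 375 μL total → factor 375/25 = 15
Step 4: 375 μL brought to 36.9 mL → factor 36900/375 = 98.4
Step 5: 420 μL brought to 1000 μL → factor 1000/420 = 2.381
Step 6: 25 μL brought to 125 μL → factor 125/25 = 5
Step 7: 65 μL + 7.8 mL = 7865 μL total → factor 7865/65 = 121
Dilution factor to tube 3 = 3107.1; to tube 7 = 4.4042 × 10^8
[tube 3]/[tube 7] = (factor to tube 7)/(factor to tube 3) = 4.4042 × 10^8/3107.1 = 1.42 × 10^5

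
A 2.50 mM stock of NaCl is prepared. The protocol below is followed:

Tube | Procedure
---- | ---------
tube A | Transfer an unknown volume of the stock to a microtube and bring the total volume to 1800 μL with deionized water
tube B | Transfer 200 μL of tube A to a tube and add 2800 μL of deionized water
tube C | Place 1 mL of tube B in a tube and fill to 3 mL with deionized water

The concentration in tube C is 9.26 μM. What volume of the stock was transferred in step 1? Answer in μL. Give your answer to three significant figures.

300 μL

Step 1: v brought to 1800 μL → factor = 1800 μL/v
Step 2: 200 μL + 2800 μL = 3000 μL total → factor 3000/200 = 15
Step 3: 1 mL brought to 3 mL → factor 3/1 = 3
Product of known-step factors = 45
Overall factor = 2.50 mM / (9.26 μM) = 269.98
Step-1 factor = 269.98 / 45 = 5.9995
v = 1800 μL / 5.9995 = 300 μL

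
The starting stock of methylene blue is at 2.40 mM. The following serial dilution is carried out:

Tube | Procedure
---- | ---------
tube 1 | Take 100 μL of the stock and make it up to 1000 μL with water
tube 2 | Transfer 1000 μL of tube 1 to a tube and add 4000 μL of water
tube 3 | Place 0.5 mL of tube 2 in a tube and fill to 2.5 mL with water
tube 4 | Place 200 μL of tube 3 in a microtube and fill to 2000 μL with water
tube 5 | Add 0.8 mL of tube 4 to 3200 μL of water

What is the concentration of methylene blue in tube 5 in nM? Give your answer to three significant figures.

192 nM

Step 1: 100 μL brought to 1000 μL → factor 1000/100 = 10
Step 2: 1000 μL + 4000 μL = 5000 μL total → factor 5000/1000 = 5
Step 3: 0.5 mL brought to 2.5 mL → factor 2.5/0.5 = 5
Step 4: 200 μL brought to 2000 μL → factor 2000/200 = 10
Step 5: 0.8 mL + 3200 μL = 4 mL total → factor 4/0.8 = 5
Overall dilution factor = 10 × 5 × 5 × 10 × 5 = 12500
Final = 2.40 mM / 12500 = 0.0001920 mM = 192 nM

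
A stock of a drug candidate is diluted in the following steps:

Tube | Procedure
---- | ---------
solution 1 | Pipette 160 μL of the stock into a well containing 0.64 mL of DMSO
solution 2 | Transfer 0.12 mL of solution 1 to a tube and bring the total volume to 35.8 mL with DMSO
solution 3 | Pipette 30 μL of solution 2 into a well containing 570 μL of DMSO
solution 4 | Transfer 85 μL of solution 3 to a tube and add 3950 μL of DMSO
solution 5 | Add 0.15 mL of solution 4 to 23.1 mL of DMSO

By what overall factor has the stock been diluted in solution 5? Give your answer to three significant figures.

2.20 × 10^8

Step 1: 160 μL + 0.64 mL = 800 μL total → factor 800/160 = 5
Step 2: 0.12 mL brought to 35.8 mL → factor 35.8/0.12 = 298.33
Step 3: 30 μL + 570 μL = 600 μL total → factor 600/30 = 20
Step 4: 85 μL + 3950 μL = 4035 μL total → factor 4035/85 = 47.471
Step 5: 0.15 mL + 23.1 mL = 23.25 mL total → factor 23.25/0.15 = 155
Overall dilution factor = 5 × 298.33 × 20 × 47.471 × 155 = 2.1951 × 10^8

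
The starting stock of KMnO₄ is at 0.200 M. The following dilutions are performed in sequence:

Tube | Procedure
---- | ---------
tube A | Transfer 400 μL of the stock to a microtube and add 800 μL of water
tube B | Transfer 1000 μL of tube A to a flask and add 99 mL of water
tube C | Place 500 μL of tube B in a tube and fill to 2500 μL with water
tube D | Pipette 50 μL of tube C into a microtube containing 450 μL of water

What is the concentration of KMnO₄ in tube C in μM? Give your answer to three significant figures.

133 μM

Step 1: 400 μL + 800 μL = 1200 μL total → factor 1200/400 = 3
Step 2: 1000 μL + 99 mL = 1 × 10^5 μL total → factor 1 × 10^5/1000 = 100
Step 3: 500 μL brought to 2500 μL → factor 2500/500 = 5
Dilution factor through tube C = 3 × 100 × 5 = 1500
[tube C] = 0.200 M / 1500 = 0.0001333 M = 133 μM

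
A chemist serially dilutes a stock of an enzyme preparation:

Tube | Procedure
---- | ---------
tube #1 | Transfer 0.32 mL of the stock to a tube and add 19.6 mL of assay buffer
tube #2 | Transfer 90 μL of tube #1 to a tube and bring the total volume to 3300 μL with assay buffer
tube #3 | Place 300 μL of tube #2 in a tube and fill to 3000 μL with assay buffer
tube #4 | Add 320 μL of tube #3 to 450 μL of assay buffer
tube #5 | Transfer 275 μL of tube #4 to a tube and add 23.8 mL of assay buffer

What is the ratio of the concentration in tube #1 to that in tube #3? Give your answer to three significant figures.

Step 1: 0.32 mL + 19.6 mL = 19.92 mL total → factor 19.92/0.32 = 62.25
Step 2: 90 μL brought to 3300 μL → factor 3300/90 = 36.667
Step 3: 300 μL brought to 3000 μL → factor 3000/300 = 10
Dilution factor to tube #1 = 62.25; to tube #3 = 22825
[tube #1]/[tube #3] = (factor to tube #3)/(factor to tube #1) = 22825/62.25 = 367

367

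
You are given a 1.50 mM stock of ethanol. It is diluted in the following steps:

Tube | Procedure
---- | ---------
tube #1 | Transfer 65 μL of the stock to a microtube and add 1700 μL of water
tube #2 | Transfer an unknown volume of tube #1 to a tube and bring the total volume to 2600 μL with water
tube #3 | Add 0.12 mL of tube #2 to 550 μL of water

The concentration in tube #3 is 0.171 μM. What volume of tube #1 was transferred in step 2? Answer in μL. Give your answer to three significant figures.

44.9 μL

Step 1: 65 μL + 1700 μL = 1765 μL total → factor 1765/65 = 27.154
Step 2: v brought to 2600 μL → factor = 2600 μL/v
Step 3: 0.12 mL + 550 μL = 0.67 mL total → factor 0.67/0.12 = 5.5833
Product of known-step factors = 151.61
Overall factor = 1.50 mM / (0.171 μM) = 8771.9
Step-2 factor = 8771.9 / 151.61 = 57.859
v = 2600 μL / 57.859 = 44.9 μL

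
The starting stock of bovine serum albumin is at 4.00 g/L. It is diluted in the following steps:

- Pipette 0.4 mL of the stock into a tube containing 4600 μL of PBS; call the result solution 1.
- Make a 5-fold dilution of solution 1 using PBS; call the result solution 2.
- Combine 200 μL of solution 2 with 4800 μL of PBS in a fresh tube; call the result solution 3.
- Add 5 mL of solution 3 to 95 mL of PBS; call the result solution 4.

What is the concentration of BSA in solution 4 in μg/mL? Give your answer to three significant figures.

0.128 μg/mL

Step 1: 0.4 mL + 4600 μL = 5 mL total → factor 5/0.4 = 12.5
Step 2: 5-fold → factor 5
Step 3: 200 μL + 4800 μL = 5000 μL total → factor 5000/200 = 25
Step 4: 5 mL + 95 mL = 100 mL total → factor 100/5 = 20
Overall dilution factor = 12.5 × 5 × 25 × 20 = 31250
Final = 4.00 g/L / 31250 = 0.0001280 g/L = 0.128 μg/mL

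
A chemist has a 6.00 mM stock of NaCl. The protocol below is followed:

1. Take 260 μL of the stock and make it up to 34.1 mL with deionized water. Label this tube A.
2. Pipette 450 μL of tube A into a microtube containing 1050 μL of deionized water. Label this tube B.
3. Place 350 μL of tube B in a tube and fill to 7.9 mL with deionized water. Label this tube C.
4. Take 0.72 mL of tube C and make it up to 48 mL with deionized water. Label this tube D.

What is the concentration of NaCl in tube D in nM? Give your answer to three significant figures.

9.12 nM

Step 1: 260 μL brought to 34.1 mL → factor 34100/260 = 131.15
Step 2: 450 μL + 1050 μL = 1500 μL total → factor 1500/450 = 3.3333
Step 3: 350 μL brought to 7.9 mL → factor 7900/350 = 22.571
Step 4: 0.72 mL brought to 48 mL → factor 48/0.72 = 66.667
Overall dilution factor = 131.15 × 3.3333 × 22.571 × 66.667 = 6.5785 × 10^5
Final = 6.00 mM / 6.5785 × 10^5 = 9.121 × 10^-6 mM = 9.12 nM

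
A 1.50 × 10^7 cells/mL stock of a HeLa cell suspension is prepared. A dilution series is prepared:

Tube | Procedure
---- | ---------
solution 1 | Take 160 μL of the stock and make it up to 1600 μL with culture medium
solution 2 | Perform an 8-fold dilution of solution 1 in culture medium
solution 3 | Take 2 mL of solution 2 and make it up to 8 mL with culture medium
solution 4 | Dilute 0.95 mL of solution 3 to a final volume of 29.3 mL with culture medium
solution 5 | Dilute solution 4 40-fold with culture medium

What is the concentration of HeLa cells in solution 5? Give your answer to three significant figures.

38.0 cells/mL

Step 1: 160 μL brought to 1600 μL → factor 1600/160 = 10
Step 2: 8-fold → factor 8
Step 3: 2 mL brought to 8 mL → factor 8/2 = 4
Step 4: 0.95 mL brought to 29.3 mL → factor 29.3/0.95 = 30.842
Step 5: 40-fold → factor 40
Overall dilution factor = 10 × 8 × 4 × 30.842 × 40 = 3.9478 × 10^5
Final = 1.50 × 10^7 cells/mL / 3.9478 × 10^5 = 38.0 cells/mL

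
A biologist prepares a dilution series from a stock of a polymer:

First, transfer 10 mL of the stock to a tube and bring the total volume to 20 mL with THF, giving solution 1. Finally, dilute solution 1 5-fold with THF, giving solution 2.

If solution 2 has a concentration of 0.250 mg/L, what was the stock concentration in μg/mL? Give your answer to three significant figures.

Step 1: 10 mL brought to 20 mL → factor 20/10 = 2
Step 2: 5-fold → factor 5
Overall dilution factor = 2 × 5 = 10
Stock = 0.250 mg/L × 10 = 2.500 mg/L = 2.50 μg/mL

2.50 μg/mL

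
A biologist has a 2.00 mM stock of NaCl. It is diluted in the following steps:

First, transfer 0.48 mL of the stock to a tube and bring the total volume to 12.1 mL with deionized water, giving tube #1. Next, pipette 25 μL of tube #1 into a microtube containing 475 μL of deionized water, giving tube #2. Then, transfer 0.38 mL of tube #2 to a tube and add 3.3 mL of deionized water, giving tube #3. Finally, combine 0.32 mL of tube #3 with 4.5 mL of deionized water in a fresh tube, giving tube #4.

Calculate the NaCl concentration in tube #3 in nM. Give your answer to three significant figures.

410 nM

Step 1: 0.48 mL brought to 12.1 mL → factor 12.1/0.48 = 25.208
Step 2: 25 μL + 475 μL = 500 μL total → factor 500/25 = 20
Step 3: 0.38 mL + 3.3 mL = 3.68 mL total → factor 3.68/0.38 = 9.6842
Dilution factor through tube #3 = 25.208 × 20 × 9.6842 = 4882.5
[tube #3] = 2.00 mM / 4882.5 = 0.0004096 mM = 410 nM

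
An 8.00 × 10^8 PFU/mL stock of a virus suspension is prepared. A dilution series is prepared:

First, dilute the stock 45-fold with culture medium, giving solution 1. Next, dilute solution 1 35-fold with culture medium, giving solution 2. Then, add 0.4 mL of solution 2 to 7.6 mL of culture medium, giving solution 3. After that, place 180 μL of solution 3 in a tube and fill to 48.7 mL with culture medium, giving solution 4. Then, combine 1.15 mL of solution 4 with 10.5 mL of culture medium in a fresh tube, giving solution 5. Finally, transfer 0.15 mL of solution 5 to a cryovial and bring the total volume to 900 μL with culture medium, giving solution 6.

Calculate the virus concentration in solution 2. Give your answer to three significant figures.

5.08 × 10^5 PFU/mL

Step 1: 45-fold → factor 45
Step 2: 35-fold → factor 35
Dilution factor through solution 2 = 45 × 35 = 1575
[solution 2] = 8.00 × 10^8 PFU/mL / 1575 = 5.08 × 10^5 PFU/mL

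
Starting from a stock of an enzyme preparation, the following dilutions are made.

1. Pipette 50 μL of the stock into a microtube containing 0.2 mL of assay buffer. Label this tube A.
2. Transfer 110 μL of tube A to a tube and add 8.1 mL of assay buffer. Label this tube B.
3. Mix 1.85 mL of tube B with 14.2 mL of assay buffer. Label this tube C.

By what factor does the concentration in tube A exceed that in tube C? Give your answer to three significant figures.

648

Step 1: 50 μL + 0.2 mL = 250 μL total → factor 250/50 = 5
Step 2: 110 μL + 8.1 mL = 8210 μL total → factor 8210/110 = 74.636
Step 3: 1.85 mL + 14.2 mL = 16.05 mL total → factor 16.05/1.85 = 8.6757
Dilution factor to tube A = 5; to tube C = 3237.6
[tube A]/[tube C] = (factor to tube C)/(factor to tube A) = 3237.6/5 = 648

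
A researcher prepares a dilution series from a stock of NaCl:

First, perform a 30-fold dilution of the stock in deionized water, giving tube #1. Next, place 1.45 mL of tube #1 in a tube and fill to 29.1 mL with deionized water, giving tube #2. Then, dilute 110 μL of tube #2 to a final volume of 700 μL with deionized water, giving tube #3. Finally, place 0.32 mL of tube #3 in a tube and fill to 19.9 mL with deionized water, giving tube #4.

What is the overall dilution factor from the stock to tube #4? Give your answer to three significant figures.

2.38 × 10^5

Step 1: 30-fold → factor 30
Step 2: 1.45 mL brought to 29.1 mL → factor 29.1/1.45 = 20.069
Step 3: 110 μL brought to 700 μL → factor 700/110 = 6.3636
Step 4: 0.32 mL brought to 19.9 mL → factor 19.9/0.32 = 62.188
Overall dilution factor = 30 × 20.069 × 6.3636 × 62.188 = 2.3826 × 10^5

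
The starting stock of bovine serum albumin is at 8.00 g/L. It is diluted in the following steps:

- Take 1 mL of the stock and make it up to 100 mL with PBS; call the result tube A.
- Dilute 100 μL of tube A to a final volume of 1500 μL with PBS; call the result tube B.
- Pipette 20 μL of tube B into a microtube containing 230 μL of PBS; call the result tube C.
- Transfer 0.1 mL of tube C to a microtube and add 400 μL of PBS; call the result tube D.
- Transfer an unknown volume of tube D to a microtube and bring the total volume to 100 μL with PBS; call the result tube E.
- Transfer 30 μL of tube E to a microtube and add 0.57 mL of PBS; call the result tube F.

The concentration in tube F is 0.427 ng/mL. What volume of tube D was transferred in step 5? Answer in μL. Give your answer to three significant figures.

10.0 μL

Step 1: 1 mL brought to 100 mL → factor 100/1 = 100
Step 2: 100 μL brought to 1500 μL → factor 1500/100 = 15
Step 3: 20 μL + 230 μL = 250 μL total → factor 250/20 = 12.5
Step 4: 0.1 mL + 400 μL = 0.5 mL total → factor 0.5/0.1 = 5
Step 5: v brought to 100 μL → factor = 100 μL/v
Step 6: 30 μL + 0.57 mL = 600 μL total → factor 600/30 = 20
Product of known-step factors = 1.875 × 10^6
Overall factor = 8.00 g/L / (0.427 ng/mL) = 1.8735 × 10^7
Step-5 factor = 1.8735 × 10^7 / 1.875 × 10^6 = 9.9922
v = 100 μL / 9.9922 = 10.0 μL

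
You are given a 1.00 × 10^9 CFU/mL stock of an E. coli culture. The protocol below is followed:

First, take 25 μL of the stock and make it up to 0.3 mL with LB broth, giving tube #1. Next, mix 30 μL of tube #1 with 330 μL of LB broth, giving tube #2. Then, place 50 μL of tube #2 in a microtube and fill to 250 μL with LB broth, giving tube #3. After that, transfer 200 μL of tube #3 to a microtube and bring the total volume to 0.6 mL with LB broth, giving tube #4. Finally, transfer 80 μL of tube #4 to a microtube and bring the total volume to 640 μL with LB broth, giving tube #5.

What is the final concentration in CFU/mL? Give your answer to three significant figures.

5.79 × 10^4 CFU/mL

Step 1: 25 μL brought to 0.3 mL → factor 300/25 = 12
Step 2: 30 μL + 330 μL = 360 μL total → factor 360/30 = 12
Step 3: 50 μL brought to 250 μL → factor 250/50 = 5
Step 4: 200 μL brought to 0.6 mL → factor 600/200 = 3
Step 5: 80 μL brought to 640 μL → factor 640/80 = 8
Overall dilution factor = 12 × 12 × 5 × 3 × 8 = 17280
Final = 1.00 × 10^9 CFU/mL / 17280 = 5.79 × 10^4 CFU/mL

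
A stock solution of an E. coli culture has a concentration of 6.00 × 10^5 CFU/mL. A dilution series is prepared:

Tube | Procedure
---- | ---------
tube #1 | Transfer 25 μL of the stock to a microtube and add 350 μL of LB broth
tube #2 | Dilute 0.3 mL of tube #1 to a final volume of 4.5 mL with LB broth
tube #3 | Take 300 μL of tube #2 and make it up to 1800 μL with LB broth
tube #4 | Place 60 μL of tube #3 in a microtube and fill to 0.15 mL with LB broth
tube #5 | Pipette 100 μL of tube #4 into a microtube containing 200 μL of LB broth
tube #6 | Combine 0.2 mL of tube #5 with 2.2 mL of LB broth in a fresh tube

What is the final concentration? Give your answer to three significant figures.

4.94 CFU/mL

Step 1: 25 μL + 350 μL = 375 μL total → factor 375/25 = 15
Step 2: 0.3 mL brought to 4.5 mL → factor 4.5/0.3 = 15
Step 3: 300 μL brought to 1800 μL → factor 1800/300 = 6
Step 4: 60 μL brought to 0.15 mL → factor 150/60 = 2.5
Step 5: 100 μL + 200 μL = 300 μL total → factor 300/100 = 3
Step 6: 0.2 mL + 2.2 mL = 2.4 mL total → factor 2.4/0.2 = 12
Overall dilution factor = 15 × 15 × 6 × 2.5 × 3 × 12 = 1.215 × 10^5
Final = 6.00 × 10^5 CFU/mL / 1.215 × 10^5 = 4.94 CFU/mL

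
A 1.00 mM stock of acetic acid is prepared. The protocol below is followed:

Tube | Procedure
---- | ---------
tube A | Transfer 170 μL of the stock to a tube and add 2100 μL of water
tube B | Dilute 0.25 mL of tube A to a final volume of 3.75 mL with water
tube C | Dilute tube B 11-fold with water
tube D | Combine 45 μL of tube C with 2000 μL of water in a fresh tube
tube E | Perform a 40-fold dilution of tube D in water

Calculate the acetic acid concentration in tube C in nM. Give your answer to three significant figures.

454 nM

Step 1: 170 μL + 2100 μL = 2270 μL total → factor 2270/170 = 13.353
Step 2: 0.25 mL brought to 3.75 mL → factor 3.75/0.25 = 15
Step 3: 11-fold → factor 11
Dilution factor through tube C = 13.353 × 15 × 11 = 2203.2
[tube C] = 1.00 mM / 2203.2 = 0.0004539 mM = 454 nM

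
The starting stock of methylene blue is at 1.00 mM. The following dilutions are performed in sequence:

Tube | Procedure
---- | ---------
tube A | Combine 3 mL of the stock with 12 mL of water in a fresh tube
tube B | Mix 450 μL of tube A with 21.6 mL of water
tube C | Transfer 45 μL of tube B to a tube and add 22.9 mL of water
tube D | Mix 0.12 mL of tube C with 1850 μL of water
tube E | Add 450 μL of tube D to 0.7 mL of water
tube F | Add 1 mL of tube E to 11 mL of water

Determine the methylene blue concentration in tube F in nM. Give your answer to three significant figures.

0.0159 nM

Step 1: 3 mL + 12 mL = 15 mL total → factor 15/3 = 5
Step 2: 450 μL + 21.6 mL = 22050 μL total → factor 22050/450 = 49
Step 3: 45 μL + 22.9 mL = 22945 μL total → factor 22945/45 = 509.89
Step 4: 0.12 mL + 1850 μL = 1.97 mL total → factor 1.97/0.12 = 16.417
Step 5: 450 μL + 0.7 mL = 1150 μL total → factor 1150/450 = 2.5556
Step 6: 1 mL + 11 mL = 12 mL total → factor 12/1 = 12
Overall dilution factor = 5 × 49 × 509.89 × 16.417 × 2.5556 × 12 = 6.2892 × 10^7
Final = 1.00 mM / 6.2892 × 10^7 = 1.590 × 10^-8 mM = 0.0159 nM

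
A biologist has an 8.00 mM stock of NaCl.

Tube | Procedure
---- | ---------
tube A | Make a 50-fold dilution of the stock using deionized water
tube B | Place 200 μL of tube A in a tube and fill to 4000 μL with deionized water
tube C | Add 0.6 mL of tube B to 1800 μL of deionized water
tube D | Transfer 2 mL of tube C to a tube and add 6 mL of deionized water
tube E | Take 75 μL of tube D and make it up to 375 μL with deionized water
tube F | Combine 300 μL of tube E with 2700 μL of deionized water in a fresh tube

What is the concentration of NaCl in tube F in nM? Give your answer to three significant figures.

10.0 nM

Step 1: 50-fold → factor 50
Step 2: 200 μL brought to 4000 μL → factor 4000/200 = 20
Step 3: 0.6 mL + 1800 μL = 2.4 mL total → factor 2.4/0.6 = 4
Step 4: 2 mL + 6 mL = 8 mL total → factor 8/2 = 4
Step 5: 75 μL brought to 375 μL → factor 375/75 = 5
Step 6: 300 μL + 2700 μL = 3000 μL total → factor 3000/300 = 10
Overall dilution factor = 50 × 20 × 4 × 4 × 5 × 10 = 8 × 10^5
Final = 8.00 mM / 8 × 10^5 = 1.000 × 10^-5 mM = 10.0 nM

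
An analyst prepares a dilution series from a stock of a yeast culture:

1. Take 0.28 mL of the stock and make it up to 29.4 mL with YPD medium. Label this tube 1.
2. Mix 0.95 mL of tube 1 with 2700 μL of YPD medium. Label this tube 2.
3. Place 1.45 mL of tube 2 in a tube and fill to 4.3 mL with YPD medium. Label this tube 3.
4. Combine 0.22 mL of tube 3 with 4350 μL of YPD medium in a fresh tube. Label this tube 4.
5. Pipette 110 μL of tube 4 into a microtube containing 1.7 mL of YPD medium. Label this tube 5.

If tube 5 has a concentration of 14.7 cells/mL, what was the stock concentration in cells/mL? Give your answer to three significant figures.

Step 1: 0.28 mL brought to 29.4 mL → factor 29.4/0.28 = 105
Step 2: 0.95 mL + 2700 μL = 3.65 mL total → factor 3.65/0.95 = 3.8421
Step 3: 1.45 mL brought to 4.3 mL → factor 4.3/1.45 = 2.9655
Step 4: 0.22 mL + 4350 μL = 4.57 mL total → factor 4.57/0.22 = 20.773
Step 5: 110 μL + 1.7 mL = 1810 μL total → factor 1810/110 = 16.455
Overall dilution factor = 105 × 3.8421 × 2.9655 × 20.773 × 16.455 = 4.0892 × 10^5
Stock = 14.7 cells/mL × 4.0892 × 10^5 = 6.01 × 10^6 cells/mL

6.01 × 10^6 cells/mL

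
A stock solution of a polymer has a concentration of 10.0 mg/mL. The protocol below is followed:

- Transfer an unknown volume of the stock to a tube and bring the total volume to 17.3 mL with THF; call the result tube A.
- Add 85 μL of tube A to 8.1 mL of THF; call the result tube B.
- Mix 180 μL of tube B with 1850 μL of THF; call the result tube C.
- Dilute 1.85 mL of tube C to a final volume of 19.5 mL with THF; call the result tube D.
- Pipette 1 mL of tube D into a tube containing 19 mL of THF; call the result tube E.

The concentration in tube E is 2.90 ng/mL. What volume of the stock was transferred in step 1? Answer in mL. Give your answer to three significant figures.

1.15 mL

Step 1: v brought to 17.3 mL → factor = 17.3 mL/v
Step 2: 85 μL + 8.1 mL = 8185 μL total → factor 8185/85 = 96.294
Step 3: 180 μL + 1850 μL = 2030 μL total → factor 2030/180 = 11.278
Step 4: 1.85 mL brought to 19.5 mL → factor 19.5/1.85 = 10.541
Step 5: 1 mL + 19 mL = 20 mL total → factor 20/1 = 20
Product of known-step factors = 2.2894 × 10^5
Overall factor = 10.0 mg/mL / (2.90 ng/mL) = 3.4483 × 10^6
Step-1 factor = 3.4483 × 10^6 / 2.2894 × 10^5 = 15.062
v = 17.3 mL / 15.062 = 1.15 mL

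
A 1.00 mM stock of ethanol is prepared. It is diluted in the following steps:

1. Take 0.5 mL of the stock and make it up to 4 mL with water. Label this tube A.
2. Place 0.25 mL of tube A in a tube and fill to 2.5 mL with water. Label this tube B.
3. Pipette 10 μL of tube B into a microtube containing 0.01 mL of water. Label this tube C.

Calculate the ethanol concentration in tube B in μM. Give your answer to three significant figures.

12.5 μM

Step 1: 0.5 mL brought to 4 mL → factor 4/0.5 = 8
Step 2: 0.25 mL brought to 2.5 mL → factor 2.5/0.25 = 10
Dilution factor through tube B = 8 × 10 = 80
[tube B] = 1.00 mM / 80 = 0.01250 mM = 12.5 μM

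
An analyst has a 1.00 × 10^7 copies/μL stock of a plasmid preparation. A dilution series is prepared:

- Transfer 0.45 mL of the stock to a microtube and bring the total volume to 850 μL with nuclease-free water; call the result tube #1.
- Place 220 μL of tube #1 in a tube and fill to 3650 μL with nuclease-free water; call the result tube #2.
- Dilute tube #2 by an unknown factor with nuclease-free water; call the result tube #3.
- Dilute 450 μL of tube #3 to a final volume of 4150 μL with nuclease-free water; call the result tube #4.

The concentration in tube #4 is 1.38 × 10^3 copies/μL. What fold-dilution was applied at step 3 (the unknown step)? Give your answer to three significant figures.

25.1-fold

Step 1: 0.45 mL brought to 850 μL → factor 0.85/0.45 = 1.8889
Step 2: 220 μL brought to 3650 μL → factor 3650/220 = 16.591
Step 3: unknown factor x
Step 4: 450 μL brought to 4150 μL → factor 4150/450 = 9.2222
Product of known-step factors = 289.01
Overall factor = 1.00 × 10^7 copies/μL / (1.38 × 10^3 copies/μL) = 7246.4
x = 7246.4 / 289.01 = 25.1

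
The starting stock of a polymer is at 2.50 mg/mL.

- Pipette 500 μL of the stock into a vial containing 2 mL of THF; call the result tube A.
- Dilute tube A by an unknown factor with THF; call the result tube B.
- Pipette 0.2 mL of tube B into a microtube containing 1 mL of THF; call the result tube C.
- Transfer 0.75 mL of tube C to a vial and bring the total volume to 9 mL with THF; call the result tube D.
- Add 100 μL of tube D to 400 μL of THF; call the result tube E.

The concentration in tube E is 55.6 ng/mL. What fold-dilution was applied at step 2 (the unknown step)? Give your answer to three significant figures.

25.0-fold

Step 1: 500 μL + 2 mL = 2500 μL total → factor 2500/500 = 5
Step 2: unknown factor x
Step 3: 0.2 mL + 1 mL = 1.2 mL total → factor 1.2/0.2 = 6
Step 4: 0.75 mL brought to 9 mL → factor 9/0.75 = 12
Step 5: 100 μL + 400 μL = 500 μL total → factor 500/100 = 5
Product of known-step factors = 1800
Overall factor = 2.50 mg/mL / (55.6 ng/mL) = 44964
x = 44964 / 1800 = 25.0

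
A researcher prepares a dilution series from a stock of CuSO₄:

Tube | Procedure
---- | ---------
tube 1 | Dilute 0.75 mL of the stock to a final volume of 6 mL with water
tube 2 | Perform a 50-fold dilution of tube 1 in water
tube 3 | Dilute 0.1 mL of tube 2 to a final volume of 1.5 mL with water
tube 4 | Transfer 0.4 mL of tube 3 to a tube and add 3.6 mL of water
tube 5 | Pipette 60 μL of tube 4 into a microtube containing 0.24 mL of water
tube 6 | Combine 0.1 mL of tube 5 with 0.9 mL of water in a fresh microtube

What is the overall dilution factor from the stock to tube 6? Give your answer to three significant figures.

3.00 × 10^6

Step 1: 0.75 mL brought to 6 mL → factor 6/0.75 = 8
Step 2: 50-fold → factor 50
Step 3: 0.1 mL brought to 1.5 mL → factor 1.5/0.1 = 15
Step 4: 0.4 mL + 3.6 mL = 4 mL total → factor 4/0.4 = 10
Step 5: 60 μL + 0.24 mL = 300 μL total → factor 300/60 = 5
Step 6: 0.1 mL + 0.9 mL = 1 mL total → factor 1/0.1 = 10
Overall dilution factor = 8 × 50 × 15 × 10 × 5 × 10 = 3 × 10^6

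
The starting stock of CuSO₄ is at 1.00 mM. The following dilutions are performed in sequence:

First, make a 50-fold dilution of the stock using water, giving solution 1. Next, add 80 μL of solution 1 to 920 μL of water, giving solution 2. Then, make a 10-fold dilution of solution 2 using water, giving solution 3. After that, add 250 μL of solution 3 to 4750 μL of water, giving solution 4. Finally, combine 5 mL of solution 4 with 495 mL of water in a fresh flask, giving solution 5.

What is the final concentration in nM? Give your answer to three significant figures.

Step 1: 50-fold → factor 50
Step 2: 80 μL + 920 μL = 1000 μL total → factor 1000/80 = 12.5
Step 3: 10-fold → factor 10
Step 4: 250 μL + 4750 μL = 5000 μL total → factor 5000/250 = 20
Step 5: 5 mL + 495 mL = 500 mL total → factor 500/5 = 100
Overall dilution factor = 50 × 12.5 × 10 × 20 × 100 = 1.25 × 10^7
Final = 1.00 mM / 1.25 × 10^7 = 8.000 × 10^-8 mM = 0.0800 nM

0.0800 nM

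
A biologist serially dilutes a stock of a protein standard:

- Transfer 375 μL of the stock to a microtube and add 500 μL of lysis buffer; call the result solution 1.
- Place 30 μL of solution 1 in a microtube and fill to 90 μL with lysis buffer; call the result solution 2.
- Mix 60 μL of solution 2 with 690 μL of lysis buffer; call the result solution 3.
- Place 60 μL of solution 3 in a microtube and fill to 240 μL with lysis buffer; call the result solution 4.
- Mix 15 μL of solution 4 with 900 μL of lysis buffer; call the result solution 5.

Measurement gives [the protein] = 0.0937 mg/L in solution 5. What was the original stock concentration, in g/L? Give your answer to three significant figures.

2.00 g/L

Step 1: 375 μL + 500 μL = 875 μL total → factor 875/375 = 2.3333
Step 2: 30 μL brought to 90 μL → factor 90/30 = 3
Step 3: 60 μL + 690 μL = 750 μL total → factor 750/60 = 12.5
Step 4: 60 μL brought to 240 μL → factor 240/60 = 4
Step 5: 15 μL + 900 μL = 915 μL total → factor 915/15 = 61
Overall dilution factor = 2.3333 × 3 × 12.5 × 4 × 61 = 21350
Stock = 0.0937 mg/L × 21350 = 2000 mg/L = 2.00 g/L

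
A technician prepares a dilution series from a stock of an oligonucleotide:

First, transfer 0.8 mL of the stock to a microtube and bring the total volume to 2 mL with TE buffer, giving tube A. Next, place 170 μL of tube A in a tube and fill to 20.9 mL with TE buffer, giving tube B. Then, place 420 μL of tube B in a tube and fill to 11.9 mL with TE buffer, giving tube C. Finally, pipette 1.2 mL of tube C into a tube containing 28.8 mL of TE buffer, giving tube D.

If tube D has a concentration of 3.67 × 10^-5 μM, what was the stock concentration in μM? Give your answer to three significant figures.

Step 1: 0.8 mL brought to 2 mL → factor 2/0.8 = 2.5
Step 2: 170 μL brought to 20.9 mL → factor 20900/170 = 122.94
Step 3: 420 μL brought to 11.9 mL → factor 11900/420 = 28.333
Step 4: 1.2 mL + 28.8 mL = 30 mL total → factor 30/1.2 = 25
Overall dilution factor = 2.5 × 122.94 × 28.333 × 25 = 2.1771 × 10^5
Stock = 3.67 × 10^-5 μM × 2.1771 × 10^5 = 7.99 μM

7.99 μM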